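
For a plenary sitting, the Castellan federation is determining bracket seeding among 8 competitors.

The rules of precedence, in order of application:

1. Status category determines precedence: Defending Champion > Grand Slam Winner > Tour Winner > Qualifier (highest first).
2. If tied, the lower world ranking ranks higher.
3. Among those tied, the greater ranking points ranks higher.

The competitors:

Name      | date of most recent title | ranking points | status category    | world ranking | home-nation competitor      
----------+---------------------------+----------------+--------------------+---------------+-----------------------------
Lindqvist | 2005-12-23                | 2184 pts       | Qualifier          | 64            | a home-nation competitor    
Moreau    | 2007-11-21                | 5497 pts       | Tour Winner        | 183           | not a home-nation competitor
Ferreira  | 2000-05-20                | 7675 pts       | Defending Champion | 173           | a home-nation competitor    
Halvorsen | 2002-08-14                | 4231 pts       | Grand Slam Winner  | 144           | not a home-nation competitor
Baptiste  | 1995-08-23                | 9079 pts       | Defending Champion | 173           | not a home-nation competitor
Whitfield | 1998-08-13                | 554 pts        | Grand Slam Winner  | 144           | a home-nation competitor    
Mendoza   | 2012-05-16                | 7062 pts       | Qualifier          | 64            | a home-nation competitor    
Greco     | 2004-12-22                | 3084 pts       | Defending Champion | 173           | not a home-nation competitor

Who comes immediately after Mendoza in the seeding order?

Lindqvist

By status category: Baptiste, Ferreira and Greco (Defending Champion); then Halvorsen and Whitfield (Grand Slam Winner); then Moreau (Tour Winner); then Mendoza and Lindqvist (Qualifier).
Baptiste, Ferreira and Greco all have world ranking 173, so the next rule applies.
Among Baptiste, Ferreira and Greco, by ranking points (higher first): Baptiste (9079 pts) before Ferreira (7675 pts) before Greco (3084 pts).
Halvorsen and Whitfield both have world ranking 144, so the next rule applies.
Among Halvorsen and Whitfield, by ranking points (higher first): Halvorsen (4231 pts) before Whitfield (554 pts).
Mendoza and Lindqvist both have world ranking 64, so the next rule applies.
Among Mendoza and Lindqvist, by ranking points (higher first): Mendoza (7062 pts) before Lindqvist (2184 pts).
Order: Baptiste, Ferreira, Greco, Halvorsen, Whitfield, Moreau, Mendoza, Lindqvist.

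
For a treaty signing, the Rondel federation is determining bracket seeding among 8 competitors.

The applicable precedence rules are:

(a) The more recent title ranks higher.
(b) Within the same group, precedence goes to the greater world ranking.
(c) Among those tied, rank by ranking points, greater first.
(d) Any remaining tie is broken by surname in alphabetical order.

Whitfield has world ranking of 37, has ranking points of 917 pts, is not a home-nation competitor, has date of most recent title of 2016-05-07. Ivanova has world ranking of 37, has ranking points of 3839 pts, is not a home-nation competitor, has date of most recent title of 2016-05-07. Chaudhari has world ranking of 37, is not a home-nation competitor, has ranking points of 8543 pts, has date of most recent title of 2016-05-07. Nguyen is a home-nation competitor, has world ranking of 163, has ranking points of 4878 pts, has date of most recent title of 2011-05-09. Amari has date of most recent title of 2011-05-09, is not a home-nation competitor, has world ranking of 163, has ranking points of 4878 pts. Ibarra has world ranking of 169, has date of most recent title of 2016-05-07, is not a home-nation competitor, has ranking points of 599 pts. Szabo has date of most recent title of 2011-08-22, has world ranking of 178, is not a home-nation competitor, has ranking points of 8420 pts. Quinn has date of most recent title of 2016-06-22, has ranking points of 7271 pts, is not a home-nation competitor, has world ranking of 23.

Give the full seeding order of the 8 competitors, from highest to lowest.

Quinn, Ibarra, Chaudhari, Ivanova, Whitfield, Szabo, Amari, Nguyen

By date of most recent title (later first): Quinn (2016-06-22); then Ibarra, Chaudhari, Ivanova and Whitfield (each 2016-05-07); then Szabo (2011-08-22); then Amari and Nguyen (both 2011-05-09).
Among Ibarra, Chaudhari, Ivanova and Whitfield, by world ranking (higher first): Ibarra (169) before Chaudhari, Ivanova and Whitfield (37).
Among Chaudhari, Ivanova and Whitfield, by ranking points (higher first): Chaudhari (8543 pts) before Ivanova (3839 pts) before Whitfield (917 pts).
Amari and Nguyen both have world ranking 163, so the next rule applies.
Amari and Nguyen both have ranking points 4878 pts, so the next rule applies.
Among Amari and Nguyen, alphabetically by surname: Amari before Nguyen.
Full order: Quinn, Ibarra, Chaudhari, Ivanova, Whitfield, Szabo, Amari, Nguyen.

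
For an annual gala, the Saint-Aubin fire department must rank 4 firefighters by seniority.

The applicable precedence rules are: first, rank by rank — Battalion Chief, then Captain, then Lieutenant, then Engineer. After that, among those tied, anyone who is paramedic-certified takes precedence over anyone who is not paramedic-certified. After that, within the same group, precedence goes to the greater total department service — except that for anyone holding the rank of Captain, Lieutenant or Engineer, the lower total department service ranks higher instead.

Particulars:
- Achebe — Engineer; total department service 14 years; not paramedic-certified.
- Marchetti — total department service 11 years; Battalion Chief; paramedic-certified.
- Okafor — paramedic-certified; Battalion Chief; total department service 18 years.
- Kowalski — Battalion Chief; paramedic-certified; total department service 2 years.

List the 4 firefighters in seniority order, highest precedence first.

Okafor, Marchetti, Kowalski, Achebe

By rank: Okafor, Marchetti and Kowalski (Battalion Chief); then Achebe (Engineer).
Okafor, Marchetti and Kowalski are each paramedic-certified, so the next rule applies.
Among Okafor, Marchetti and Kowalski, by total department service (higher first): Okafor (18 years) before Marchetti (11 years) before Kowalski (2 years).
Full order: Okafor, Marchetti, Kowalski, Achebe.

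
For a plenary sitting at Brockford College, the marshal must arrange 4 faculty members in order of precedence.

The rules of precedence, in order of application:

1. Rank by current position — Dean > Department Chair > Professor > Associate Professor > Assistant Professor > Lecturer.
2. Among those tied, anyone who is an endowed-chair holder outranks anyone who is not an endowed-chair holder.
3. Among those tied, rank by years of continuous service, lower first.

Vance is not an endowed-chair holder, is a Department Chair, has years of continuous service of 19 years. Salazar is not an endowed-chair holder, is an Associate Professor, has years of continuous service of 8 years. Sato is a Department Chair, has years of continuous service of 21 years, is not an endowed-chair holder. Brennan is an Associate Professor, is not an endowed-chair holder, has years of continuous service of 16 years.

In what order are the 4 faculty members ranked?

By current position: Vance and Sato (Department Chair); then Salazar and Brennan (Associate Professor).
Vance and Sato are each not an endowed-chair holder, so the next rule applies.
Among Vance and Sato, by years of continuous service (lower first): Vance (19 years) before Sato (21 years).
Salazar and Brennan are each not an endowed-chair holder, so the next rule applies.
Among Salazar and Brennan, by years of continuous service (lower first): Salazar (8 years) before Brennan (16 years).
Full order: Vance, Sato, Salazar, Brennan.

Vance, Sato, Salazar, Brennan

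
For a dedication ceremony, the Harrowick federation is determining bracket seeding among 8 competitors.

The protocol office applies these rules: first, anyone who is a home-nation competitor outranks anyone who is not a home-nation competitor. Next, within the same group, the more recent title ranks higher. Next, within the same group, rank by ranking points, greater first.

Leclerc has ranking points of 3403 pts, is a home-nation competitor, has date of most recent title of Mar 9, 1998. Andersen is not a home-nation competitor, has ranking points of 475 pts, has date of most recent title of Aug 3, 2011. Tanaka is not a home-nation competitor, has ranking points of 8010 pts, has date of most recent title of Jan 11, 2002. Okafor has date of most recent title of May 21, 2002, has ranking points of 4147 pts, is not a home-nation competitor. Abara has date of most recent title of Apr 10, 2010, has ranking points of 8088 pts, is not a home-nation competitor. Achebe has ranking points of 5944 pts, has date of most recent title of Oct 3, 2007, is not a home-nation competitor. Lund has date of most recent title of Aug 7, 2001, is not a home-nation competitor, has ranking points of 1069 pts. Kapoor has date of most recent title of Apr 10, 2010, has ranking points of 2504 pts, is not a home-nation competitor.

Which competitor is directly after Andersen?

Abara

By the first rule: Leclerc (a home-nation competitor); then Andersen, Abara, Kapoor, Achebe, Okafor, Tanaka and Lund (each not a home-nation competitor).
Among Andersen, Abara, Kapoor, Achebe, Okafor, Tanaka and Lund, by date of most recent title (later first): Andersen (Aug 3, 2011) before Abara and Kapoor (Apr 10, 2010) before Achebe (Oct 3, 2007) before Okafor (May 21, 2002) before Tanaka (Jan 11, 2002) before Lund (Aug 7, 2001).
Among Abara and Kapoor, by ranking points (higher first): Abara (8088 pts) before Kapoor (2504 pts).
Order: Leclerc, Andersen, Abara, Kapoor, Achebe, Okafor, Tanaka, Lund.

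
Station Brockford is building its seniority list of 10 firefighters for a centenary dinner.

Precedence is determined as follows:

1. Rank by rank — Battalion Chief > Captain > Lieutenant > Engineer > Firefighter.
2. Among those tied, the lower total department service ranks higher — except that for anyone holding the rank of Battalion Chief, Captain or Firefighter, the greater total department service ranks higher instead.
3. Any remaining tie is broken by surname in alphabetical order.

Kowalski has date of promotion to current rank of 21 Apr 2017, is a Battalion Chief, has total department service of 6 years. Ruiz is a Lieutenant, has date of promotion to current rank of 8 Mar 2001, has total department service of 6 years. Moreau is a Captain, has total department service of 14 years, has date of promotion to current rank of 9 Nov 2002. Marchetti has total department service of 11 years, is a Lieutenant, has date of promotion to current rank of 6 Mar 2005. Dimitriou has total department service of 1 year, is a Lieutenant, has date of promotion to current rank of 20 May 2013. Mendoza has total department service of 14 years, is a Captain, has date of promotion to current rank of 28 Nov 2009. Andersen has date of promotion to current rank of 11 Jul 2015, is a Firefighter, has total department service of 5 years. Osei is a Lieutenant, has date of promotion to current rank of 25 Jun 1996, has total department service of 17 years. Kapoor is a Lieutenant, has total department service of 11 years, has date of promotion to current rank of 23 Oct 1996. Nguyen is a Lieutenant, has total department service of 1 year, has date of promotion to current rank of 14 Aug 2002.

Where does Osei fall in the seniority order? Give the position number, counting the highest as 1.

By rank: Kowalski (Battalion Chief); then Mendoza and Moreau (Captain); then Dimitriou, Nguyen, Ruiz, Kapoor, Marchetti and Osei (Lieutenant); then Andersen (Firefighter).
Mendoza and Moreau both have total department service 14 years, so the next rule applies.
Among Mendoza and Moreau, alphabetically by surname: Mendoza before Moreau.
Among Dimitriou, Nguyen, Ruiz, Kapoor, Marchetti and Osei, by total department service (lower first): Dimitriou and Nguyen (1 year) before Ruiz (6 years) before Kapoor and Marchetti (11 years) before Osei (17 years).
Among Dimitriou and Nguyen, alphabetically by surname: Dimitriou before Nguyen.
Among Kapoor and Marchetti, alphabetically by surname: Kapoor before Marchetti.
Order: Kowalski, Mendoza, Moreau, Dimitriou, Nguyen, Ruiz, Kapoor, Marchetti, Osei, Andersen. So position 9.

9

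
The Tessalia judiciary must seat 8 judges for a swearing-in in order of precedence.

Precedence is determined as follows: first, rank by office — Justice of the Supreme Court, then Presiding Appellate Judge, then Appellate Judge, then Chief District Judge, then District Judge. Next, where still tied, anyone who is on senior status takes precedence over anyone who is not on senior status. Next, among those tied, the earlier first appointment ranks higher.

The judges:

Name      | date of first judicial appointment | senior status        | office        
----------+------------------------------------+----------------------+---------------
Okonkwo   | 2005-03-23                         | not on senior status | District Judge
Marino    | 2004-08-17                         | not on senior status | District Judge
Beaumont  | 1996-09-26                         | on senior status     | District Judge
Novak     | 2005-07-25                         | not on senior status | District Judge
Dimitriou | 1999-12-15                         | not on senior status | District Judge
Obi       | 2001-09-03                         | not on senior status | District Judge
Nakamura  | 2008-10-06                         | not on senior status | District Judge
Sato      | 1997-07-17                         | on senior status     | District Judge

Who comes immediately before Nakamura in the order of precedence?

By office: Beaumont, Sato, Dimitriou, Obi, Marino, Okonkwo, Novak and Nakamura (District Judge).
Among Beaumont, Sato, Dimitriou, Obi, Marino, Okonkwo, Novak and Nakamura, on senior status before not on senior status: Beaumont and Sato (on senior status) before Dimitriou, Obi, Marino, Okonkwo, Novak and Nakamura (not on senior status).
Among Beaumont and Sato, by date of first judicial appointment (earlier first): Beaumont (1996-09-26) before Sato (1997-07-17).
Among Dimitriou, Obi, Marino, Okonkwo, Novak and Nakamura, by date of first judicial appointment (earlier first): Dimitriou (1999-12-15) before Obi (2001-09-03) before Marino (2004-08-17) before Okonkwo (2005-03-23) before Novak (2005-07-25) before Nakamura (2008-10-06).
Order: Beaumont, Sato, Dimitriou, Obi, Marino, Okonkwo, Novak, Nakamura.

Novak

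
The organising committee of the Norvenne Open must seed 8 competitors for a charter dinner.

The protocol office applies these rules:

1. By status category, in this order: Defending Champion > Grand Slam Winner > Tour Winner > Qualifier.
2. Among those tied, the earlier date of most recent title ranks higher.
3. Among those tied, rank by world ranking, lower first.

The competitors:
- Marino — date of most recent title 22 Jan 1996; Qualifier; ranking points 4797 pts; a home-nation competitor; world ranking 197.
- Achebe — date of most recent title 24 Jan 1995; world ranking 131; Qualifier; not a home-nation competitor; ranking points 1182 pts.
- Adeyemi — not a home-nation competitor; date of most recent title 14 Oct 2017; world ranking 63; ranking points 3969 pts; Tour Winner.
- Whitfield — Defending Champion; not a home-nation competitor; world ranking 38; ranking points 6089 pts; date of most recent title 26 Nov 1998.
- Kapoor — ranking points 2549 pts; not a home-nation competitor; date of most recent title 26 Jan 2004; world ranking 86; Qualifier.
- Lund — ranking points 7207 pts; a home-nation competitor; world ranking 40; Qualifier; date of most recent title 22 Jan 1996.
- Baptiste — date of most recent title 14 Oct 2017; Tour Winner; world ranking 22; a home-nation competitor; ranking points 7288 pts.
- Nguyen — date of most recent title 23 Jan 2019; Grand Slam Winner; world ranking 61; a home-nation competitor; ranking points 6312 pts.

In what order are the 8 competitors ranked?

Whitfield, Nguyen, Baptiste, Adeyemi, Achebe, Lund, Marino, Kapoor

By status category: Whitfield (Defending Champion); then Nguyen (Grand Slam Winner); then Baptiste and Adeyemi (Tour Winner); then Achebe, Lund, Marino and Kapoor (Qualifier).
Baptiste and Adeyemi both have date of most recent title 14 Oct 2017, so the next rule applies.
Among Baptiste and Adeyemi, by world ranking (lower first): Baptiste (22) before Adeyemi (63).
Among Achebe, Lund, Marino and Kapoor, by date of most recent title (earlier first): Achebe (24 Jan 1995) before Lund and Marino (22 Jan 1996) before Kapoor (26 Jan 2004).
Among Lund and Marino, by world ranking (lower first): Lund (40) before Marino (197).
Full order: Whitfield, Nguyen, Baptiste, Adeyemi, Achebe, Lund, Marino, Kapoor.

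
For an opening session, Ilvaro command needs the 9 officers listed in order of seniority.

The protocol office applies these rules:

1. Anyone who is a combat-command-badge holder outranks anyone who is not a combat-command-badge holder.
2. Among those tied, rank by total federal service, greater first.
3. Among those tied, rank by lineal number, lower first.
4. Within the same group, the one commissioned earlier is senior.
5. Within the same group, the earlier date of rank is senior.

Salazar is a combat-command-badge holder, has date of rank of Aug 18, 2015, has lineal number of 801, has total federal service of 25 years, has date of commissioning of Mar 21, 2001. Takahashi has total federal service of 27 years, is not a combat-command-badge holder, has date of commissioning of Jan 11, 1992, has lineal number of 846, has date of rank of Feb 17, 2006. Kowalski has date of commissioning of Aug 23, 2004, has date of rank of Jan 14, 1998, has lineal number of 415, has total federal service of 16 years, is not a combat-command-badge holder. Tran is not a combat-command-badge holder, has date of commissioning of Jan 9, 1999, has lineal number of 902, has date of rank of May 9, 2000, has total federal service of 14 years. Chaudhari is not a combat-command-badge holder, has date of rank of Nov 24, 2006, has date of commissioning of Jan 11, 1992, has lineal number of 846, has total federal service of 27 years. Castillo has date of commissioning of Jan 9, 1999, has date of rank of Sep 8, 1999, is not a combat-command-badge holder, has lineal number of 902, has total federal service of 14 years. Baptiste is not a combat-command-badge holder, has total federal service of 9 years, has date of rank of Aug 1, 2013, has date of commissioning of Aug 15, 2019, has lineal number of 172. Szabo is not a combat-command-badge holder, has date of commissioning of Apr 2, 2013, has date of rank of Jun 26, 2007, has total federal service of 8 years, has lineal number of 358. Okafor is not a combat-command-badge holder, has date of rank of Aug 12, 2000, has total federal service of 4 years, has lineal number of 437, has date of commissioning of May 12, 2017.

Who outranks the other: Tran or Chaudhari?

Chaudhari

By the first rule: Salazar (a combat-command-badge holder); then Takahashi, Chaudhari, Kowalski, Castillo, Tran, Baptiste, Szabo and Okafor (each not a combat-command-badge holder).
Among Takahashi, Chaudhari, Kowalski, Castillo, Tran, Baptiste, Szabo and Okafor, by total federal service (higher first): Takahashi and Chaudhari (27 years) before Kowalski (16 years) before Castillo and Tran (14 years) before Baptiste (9 years) before Szabo (8 years) before Okafor (4 years).
Takahashi and Chaudhari both have lineal number 846, so the next rule applies.
Takahashi and Chaudhari both have date of commissioning Jan 11, 1992, so the next rule applies.
Among Takahashi and Chaudhari, by date of rank (earlier first): Takahashi (Feb 17, 2006) before Chaudhari (Nov 24, 2006).
Castillo and Tran both have lineal number 902, so the next rule applies.
Castillo and Tran both have date of commissioning Jan 9, 1999, so the next rule applies.
Among Castillo and Tran, by date of rank (earlier first): Castillo (Sep 8, 1999) before Tran (May 9, 2000).
So Chaudhari takes precedence.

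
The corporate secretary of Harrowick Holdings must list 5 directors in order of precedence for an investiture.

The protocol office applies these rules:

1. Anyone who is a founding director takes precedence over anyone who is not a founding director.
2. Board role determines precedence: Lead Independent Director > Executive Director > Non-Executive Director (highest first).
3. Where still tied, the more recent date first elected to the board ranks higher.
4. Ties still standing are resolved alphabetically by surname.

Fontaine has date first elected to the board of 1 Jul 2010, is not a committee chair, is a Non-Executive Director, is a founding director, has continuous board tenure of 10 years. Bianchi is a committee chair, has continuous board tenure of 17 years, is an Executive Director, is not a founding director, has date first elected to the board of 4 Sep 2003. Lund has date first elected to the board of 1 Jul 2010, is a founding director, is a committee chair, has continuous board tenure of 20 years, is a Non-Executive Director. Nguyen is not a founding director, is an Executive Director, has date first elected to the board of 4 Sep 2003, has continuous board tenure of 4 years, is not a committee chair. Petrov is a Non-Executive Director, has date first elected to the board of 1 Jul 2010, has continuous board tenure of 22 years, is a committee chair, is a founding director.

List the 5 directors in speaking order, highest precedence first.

By the first rule: Fontaine, Lund and Petrov (each a founding director); then Bianchi and Nguyen (both not a founding director).
Fontaine, Lund and Petrov are each Non-Executive Director, so the next rule applies.
Fontaine, Lund and Petrov all have date first elected to the board 1 Jul 2010, so the next rule applies.
Among Fontaine, Lund and Petrov, alphabetically by surname: Fontaine before Lund before Petrov.
Bianchi and Nguyen are each Executive Director, so the next rule applies.
Bianchi and Nguyen both have date first elected to the board 4 Sep 2003, so the next rule applies.
Among Bianchi and Nguyen, alphabetically by surname: Bianchi before Nguyen.
Full order: Fontaine, Lund, Petrov, Bianchi, Nguyen.

Fontaine, Lund, Petrov, Bianchi, Nguyen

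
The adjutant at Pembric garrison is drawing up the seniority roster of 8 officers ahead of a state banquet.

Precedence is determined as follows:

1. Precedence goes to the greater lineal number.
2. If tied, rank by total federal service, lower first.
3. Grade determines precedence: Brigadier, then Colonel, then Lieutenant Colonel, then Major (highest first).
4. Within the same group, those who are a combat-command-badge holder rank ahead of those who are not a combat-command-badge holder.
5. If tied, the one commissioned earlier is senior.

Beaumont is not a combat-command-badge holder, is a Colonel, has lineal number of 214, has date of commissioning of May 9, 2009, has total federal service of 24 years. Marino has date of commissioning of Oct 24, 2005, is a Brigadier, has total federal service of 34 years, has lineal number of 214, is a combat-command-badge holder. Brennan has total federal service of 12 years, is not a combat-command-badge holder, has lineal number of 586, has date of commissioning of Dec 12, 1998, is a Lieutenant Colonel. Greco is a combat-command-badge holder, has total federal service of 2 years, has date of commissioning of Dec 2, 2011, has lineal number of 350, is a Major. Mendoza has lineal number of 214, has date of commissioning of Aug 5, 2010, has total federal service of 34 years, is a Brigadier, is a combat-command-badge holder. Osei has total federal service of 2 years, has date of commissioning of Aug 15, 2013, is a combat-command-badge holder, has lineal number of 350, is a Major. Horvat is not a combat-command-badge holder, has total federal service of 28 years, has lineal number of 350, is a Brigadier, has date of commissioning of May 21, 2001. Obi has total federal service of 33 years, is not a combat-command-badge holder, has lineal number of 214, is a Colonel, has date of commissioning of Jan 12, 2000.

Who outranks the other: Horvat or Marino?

By lineal number (higher first): Brennan (586); then Greco, Osei and Horvat (each 350); then Beaumont, Obi, Marino and Mendoza (each 214).
Among Greco, Osei and Horvat, by total federal service (lower first): Greco and Osei (2 years) before Horvat (28 years).
Greco and Osei are each Major, so the next rule applies.
Greco and Osei are each a combat-command-badge holder, so the next rule applies.
Among Greco and Osei, by date of commissioning (earlier first): Greco (Dec 2, 2011) before Osei (Aug 15, 2013).
Among Beaumont, Obi, Marino and Mendoza, by total federal service (lower first): Beaumont (24 years) before Obi (33 years) before Marino and Mendoza (34 years).
Marino and Mendoza are each Brigadier, so the next rule applies.
Marino and Mendoza are each a combat-command-badge holder, so the next rule applies.
Among Marino and Mendoza, by date of commissioning (earlier first): Marino (Oct 24, 2005) before Mendoza (Aug 5, 2010).
So Horvat takes precedence.

Horvat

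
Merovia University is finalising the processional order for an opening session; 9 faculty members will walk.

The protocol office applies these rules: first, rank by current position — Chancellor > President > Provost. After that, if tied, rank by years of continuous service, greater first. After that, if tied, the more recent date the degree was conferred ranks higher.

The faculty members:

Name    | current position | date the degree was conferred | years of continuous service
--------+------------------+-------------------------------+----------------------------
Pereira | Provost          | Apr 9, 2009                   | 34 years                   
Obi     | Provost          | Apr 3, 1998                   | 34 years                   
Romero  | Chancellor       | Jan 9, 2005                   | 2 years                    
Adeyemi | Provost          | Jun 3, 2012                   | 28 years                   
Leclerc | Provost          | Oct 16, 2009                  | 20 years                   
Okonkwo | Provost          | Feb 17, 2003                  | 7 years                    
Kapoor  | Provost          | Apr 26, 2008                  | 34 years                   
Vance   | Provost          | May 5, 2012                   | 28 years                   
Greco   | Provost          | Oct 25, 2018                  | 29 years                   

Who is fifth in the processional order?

Greco

By current position: Romero (Chancellor); then Pereira, Kapoor, Obi, Greco, Adeyemi, Vance, Leclerc and Okonkwo (Provost).
Among Pereira, Kapoor, Obi, Greco, Adeyemi, Vance, Leclerc and Okonkwo, by years of continuous service (higher first): Pereira, Kapoor and Obi (34 years) before Greco (29 years) before Adeyemi and Vance (28 years) before Leclerc (20 years) before Okonkwo (7 years).
Among Pereira, Kapoor and Obi, by date the degree was conferred (later first): Pereira (Apr 9, 2009) before Kapoor (Apr 26, 2008) before Obi (Apr 3, 1998).
Among Adeyemi and Vance, by date the degree was conferred (later first): Adeyemi (Jun 3, 2012) before Vance (May 5, 2012).
Order: Romero, Pereira, Kapoor, Obi, Greco, Adeyemi, Vance, Leclerc, Okonkwo.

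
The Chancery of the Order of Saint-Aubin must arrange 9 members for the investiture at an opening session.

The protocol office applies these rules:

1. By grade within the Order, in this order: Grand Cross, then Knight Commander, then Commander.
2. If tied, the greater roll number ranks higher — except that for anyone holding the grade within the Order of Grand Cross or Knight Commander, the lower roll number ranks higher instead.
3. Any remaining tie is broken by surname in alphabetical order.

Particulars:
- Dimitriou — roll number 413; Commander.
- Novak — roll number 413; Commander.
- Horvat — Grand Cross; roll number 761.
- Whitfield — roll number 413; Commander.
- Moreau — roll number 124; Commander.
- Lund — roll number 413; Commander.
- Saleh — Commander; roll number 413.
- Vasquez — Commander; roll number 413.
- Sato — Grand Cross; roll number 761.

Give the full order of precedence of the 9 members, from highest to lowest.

Horvat, Sato, Dimitriou, Lund, Novak, Saleh, Vasquez, Whitfield, Moreau

By grade within the Order: Horvat and Sato (Grand Cross); then Dimitriou, Lund, Novak, Saleh, Vasquez, Whitfield and Moreau (Commander).
Horvat and Sato both have roll number 761, so the next rule applies.
Among Horvat and Sato, alphabetically by surname: Horvat before Sato.
Among Dimitriou, Lund, Novak, Saleh, Vasquez, Whitfield and Moreau, by roll number (higher first): Dimitriou, Lund, Novak, Saleh, Vasquez and Whitfield (413) before Moreau (124).
Among Dimitriou, Lund, Novak, Saleh, Vasquez and Whitfield, alphabetically by surname: Dimitriou before Lund before Novak before Saleh before Vasquez before Whitfield.
Full order: Horvat, Sato, Dimitriou, Lund, Novak, Saleh, Vasquez, Whitfield, Moreau.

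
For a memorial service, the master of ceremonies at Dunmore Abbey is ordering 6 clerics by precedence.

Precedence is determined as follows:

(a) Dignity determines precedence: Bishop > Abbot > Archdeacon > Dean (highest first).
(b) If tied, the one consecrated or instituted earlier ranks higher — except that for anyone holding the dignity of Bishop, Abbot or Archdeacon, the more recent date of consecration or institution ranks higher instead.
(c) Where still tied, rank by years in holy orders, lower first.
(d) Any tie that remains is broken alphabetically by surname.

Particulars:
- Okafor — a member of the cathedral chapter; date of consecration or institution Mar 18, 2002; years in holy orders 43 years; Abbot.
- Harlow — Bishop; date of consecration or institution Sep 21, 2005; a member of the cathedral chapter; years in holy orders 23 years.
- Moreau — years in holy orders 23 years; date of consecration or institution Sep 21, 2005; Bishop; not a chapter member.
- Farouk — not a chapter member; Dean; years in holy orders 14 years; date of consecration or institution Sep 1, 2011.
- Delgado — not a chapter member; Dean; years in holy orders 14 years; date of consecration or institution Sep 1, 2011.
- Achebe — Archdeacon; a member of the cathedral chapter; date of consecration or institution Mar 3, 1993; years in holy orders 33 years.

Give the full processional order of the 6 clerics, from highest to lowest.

Harlow, Moreau, Okafor, Achebe, Delgado, Farouk

By dignity: Harlow and Moreau (Bishop); then Okafor (Abbot); then Achebe (Archdeacon); then Delgado and Farouk (Dean).
Harlow and Moreau both have date of consecration or institution Sep 21, 2005, so the next rule applies.
Harlow and Moreau both have years in holy orders 23 years, so the next rule applies.
Among Harlow and Moreau, alphabetically by surname: Harlow before Moreau.
Delgado and Farouk both have date of consecration or institution Sep 1, 2011, so the next rule applies.
Delgado and Farouk both have years in holy orders 14 years, so the next rule applies.
Among Delgado and Farouk, alphabetically by surname: Delgado before Farouk.
Full order: Harlow, Moreau, Okafor, Achebe, Delgado, Farouk.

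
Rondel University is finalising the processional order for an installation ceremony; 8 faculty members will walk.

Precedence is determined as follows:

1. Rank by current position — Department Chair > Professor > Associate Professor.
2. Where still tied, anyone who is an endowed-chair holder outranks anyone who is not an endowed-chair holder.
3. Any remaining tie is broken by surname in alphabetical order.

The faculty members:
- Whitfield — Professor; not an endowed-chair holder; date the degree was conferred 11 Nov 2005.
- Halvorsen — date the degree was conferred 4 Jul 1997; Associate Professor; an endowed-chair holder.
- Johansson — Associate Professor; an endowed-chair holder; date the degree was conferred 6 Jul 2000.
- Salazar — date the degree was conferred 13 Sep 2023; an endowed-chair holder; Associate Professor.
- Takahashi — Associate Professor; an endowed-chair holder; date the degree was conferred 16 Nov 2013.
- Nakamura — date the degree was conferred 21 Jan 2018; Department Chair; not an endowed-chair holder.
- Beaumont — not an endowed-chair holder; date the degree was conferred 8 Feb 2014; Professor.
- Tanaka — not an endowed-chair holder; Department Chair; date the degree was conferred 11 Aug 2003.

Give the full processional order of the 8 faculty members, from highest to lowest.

By current position: Nakamura and Tanaka (Department Chair); then Beaumont and Whitfield (Professor); then Halvorsen, Johansson, Salazar and Takahashi (Associate Professor).
Nakamura and Tanaka are each not an endowed-chair holder, so the next rule applies.
Among Nakamura and Tanaka, alphabetically by surname: Nakamura before Tanaka.
Beaumont and Whitfield are each not an endowed-chair holder, so the next rule applies.
Among Beaumont and Whitfield, alphabetically by surname: Beaumont before Whitfield.
Halvorsen, Johansson, Salazar and Takahashi are each an endowed-chair holder, so the next rule applies.
Among Halvorsen, Johansson, Salazar and Takahashi, alphabetically by surname: Halvorsen before Johansson before Salazar before Takahashi.
Full order: Nakamura, Tanaka, Beaumont, Whitfield, Halvorsen, Johansson, Salazar, Takahashi.

Nakamura, Tanaka, Beaumont, Whitfield, Halvorsen, Johansson, Salazar, Takahashi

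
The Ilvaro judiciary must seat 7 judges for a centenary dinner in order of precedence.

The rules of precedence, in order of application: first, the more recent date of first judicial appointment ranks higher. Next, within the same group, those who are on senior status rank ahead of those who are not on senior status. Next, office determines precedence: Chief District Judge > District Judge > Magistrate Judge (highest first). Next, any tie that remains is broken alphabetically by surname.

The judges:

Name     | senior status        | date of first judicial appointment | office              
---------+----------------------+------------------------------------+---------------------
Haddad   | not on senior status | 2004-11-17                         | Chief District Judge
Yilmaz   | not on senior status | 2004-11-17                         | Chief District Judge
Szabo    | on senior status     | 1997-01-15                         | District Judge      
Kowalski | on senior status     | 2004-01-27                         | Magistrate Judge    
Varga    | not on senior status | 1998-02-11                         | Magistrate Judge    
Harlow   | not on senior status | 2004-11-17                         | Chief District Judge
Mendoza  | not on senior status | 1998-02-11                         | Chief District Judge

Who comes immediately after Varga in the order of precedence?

Szabo

By date of first judicial appointment (later first): Haddad, Harlow and Yilmaz (each 2004-11-17); then Kowalski (2004-01-27); then Mendoza and Varga (both 1998-02-11); then Szabo (1997-01-15).
Haddad, Harlow and Yilmaz are each not on senior status, so the next rule applies.
Haddad, Harlow and Yilmaz are each Chief District Judge, so the next rule applies.
Among Haddad, Harlow and Yilmaz, alphabetically by surname: Haddad before Harlow before Yilmaz.
Mendoza and Varga are each not on senior status, so the next rule applies.
Among Mendoza and Varga, by office: Mendoza (Chief District Judge) before Varga (Magistrate Judge).
Order: Haddad, Harlow, Yilmaz, Kowalski, Mendoza, Varga, Szabo.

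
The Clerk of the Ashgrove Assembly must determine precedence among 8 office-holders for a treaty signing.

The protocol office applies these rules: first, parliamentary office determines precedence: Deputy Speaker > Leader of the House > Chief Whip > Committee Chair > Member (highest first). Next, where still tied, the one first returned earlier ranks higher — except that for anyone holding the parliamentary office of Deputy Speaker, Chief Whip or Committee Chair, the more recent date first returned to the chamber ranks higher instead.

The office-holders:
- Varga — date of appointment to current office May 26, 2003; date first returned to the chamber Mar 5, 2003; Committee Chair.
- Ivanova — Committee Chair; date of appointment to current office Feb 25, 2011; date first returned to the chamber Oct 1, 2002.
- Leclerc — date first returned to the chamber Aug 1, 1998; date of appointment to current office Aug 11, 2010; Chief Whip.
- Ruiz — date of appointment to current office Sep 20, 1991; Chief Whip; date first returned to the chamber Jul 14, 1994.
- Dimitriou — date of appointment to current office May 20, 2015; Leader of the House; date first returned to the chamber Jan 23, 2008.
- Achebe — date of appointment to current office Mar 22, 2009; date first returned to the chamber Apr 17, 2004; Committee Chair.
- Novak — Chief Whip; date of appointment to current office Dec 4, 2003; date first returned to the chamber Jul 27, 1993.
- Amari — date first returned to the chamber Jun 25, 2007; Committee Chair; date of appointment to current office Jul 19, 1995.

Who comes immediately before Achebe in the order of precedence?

By parliamentary office: Dimitriou (Leader of the House); then Leclerc, Ruiz and Novak (Chief Whip); then Amari, Achebe, Varga and Ivanova (Committee Chair).
Among Leclerc, Ruiz and Novak, by date first returned to the chamber (later first) (reversed rule for this group): Leclerc (Aug 1, 1998) before Ruiz (Jul 14, 1994) before Novak (Jul 27, 1993).
Among Amari, Achebe, Varga and Ivanova, by date first returned to the chamber (later first) (reversed rule for this group): Amari (Jun 25, 2007) before Achebe (Apr 17, 2004) before Varga (Mar 5, 2003) before Ivanova (Oct 1, 2002).
Order: Dimitriou, Leclerc, Ruiz, Novak, Amari, Achebe, Varga, Ivanova.

Amari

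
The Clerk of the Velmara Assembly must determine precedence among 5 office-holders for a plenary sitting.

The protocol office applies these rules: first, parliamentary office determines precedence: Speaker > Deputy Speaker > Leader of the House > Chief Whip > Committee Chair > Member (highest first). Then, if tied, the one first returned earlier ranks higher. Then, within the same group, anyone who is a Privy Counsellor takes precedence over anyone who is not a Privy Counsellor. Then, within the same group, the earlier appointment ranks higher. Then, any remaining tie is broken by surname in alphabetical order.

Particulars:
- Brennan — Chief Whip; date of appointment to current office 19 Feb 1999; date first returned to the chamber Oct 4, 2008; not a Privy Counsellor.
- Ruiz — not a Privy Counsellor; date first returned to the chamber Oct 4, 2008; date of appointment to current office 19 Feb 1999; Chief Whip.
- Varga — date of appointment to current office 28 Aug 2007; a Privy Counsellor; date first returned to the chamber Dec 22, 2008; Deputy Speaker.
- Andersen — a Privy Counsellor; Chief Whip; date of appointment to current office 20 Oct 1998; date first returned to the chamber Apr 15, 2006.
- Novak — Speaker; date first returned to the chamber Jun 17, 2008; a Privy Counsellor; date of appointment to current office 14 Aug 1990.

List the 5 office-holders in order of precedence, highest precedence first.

Novak, Varga, Andersen, Brennan, Ruiz

By parliamentary office: Novak (Speaker); then Varga (Deputy Speaker); then Andersen, Brennan and Ruiz (Chief Whip).
Among Andersen, Brennan and Ruiz, by date first returned to the chamber (earlier first): Andersen (Apr 15, 2006) before Brennan and Ruiz (Oct 4, 2008).
Brennan and Ruiz are each not a Privy Counsellor, so the next rule applies.
Brennan and Ruiz both have date of appointment to current office 19 Feb 1999, so the next rule applies.
Among Brennan and Ruiz, alphabetically by surname: Brennan before Ruiz.
Full order: Novak, Varga, Andersen, Brennan, Ruiz.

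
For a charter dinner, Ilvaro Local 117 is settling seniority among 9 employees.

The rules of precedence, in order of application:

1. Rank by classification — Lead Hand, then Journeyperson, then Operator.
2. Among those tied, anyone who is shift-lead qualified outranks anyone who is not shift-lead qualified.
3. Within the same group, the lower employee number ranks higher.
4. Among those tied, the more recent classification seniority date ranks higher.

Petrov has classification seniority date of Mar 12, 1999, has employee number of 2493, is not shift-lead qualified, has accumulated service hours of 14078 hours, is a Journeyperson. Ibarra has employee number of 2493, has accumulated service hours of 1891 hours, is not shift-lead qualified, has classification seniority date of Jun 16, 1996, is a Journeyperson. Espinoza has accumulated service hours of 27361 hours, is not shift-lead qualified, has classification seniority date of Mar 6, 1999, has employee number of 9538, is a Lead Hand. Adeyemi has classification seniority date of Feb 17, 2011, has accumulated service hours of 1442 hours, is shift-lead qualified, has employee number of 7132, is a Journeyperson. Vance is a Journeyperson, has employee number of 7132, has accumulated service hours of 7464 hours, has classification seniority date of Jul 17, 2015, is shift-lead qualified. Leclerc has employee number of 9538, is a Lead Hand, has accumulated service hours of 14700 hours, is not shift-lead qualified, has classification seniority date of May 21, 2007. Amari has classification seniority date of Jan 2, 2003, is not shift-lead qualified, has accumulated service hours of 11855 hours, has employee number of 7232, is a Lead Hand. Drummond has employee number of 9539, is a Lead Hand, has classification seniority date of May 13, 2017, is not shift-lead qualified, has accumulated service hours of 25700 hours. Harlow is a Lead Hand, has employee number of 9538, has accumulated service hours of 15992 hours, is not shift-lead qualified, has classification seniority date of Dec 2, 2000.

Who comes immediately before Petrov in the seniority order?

Adeyemi

By classification: Amari, Leclerc, Harlow, Espinoza and Drummond (Lead Hand); then Vance, Adeyemi, Petrov and Ibarra (Journeyperson).
Amari, Leclerc, Harlow, Espinoza and Drummond are each not shift-lead qualified, so the next rule applies.
Among Amari, Leclerc, Harlow, Espinoza and Drummond, by employee number (lower first): Amari (7232) before Leclerc, Harlow and Espinoza (9538) before Drummond (9539).
Among Leclerc, Harlow and Espinoza, by classification seniority date (later first): Leclerc (May 21, 2007) before Harlow (Dec 2, 2000) before Espinoza (Mar 6, 1999).
Among Vance, Adeyemi, Petrov and Ibarra, shift-lead qualified before not shift-lead qualified: Vance and Adeyemi (shift-lead qualified) before Petrov and Ibarra (not shift-lead qualified).
Vance and Adeyemi both have employee number 7132, so the next rule applies.
Among Vance and Adeyemi, by classification seniority date (later first): Vance (Jul 17, 2015) before Adeyemi (Feb 17, 2011).
Petrov and Ibarra both have employee number 2493, so the next rule applies.
Among Petrov and Ibarra, by classification seniority date (later first): Petrov (Mar 12, 1999) before Ibarra (Jun 16, 1996).
Order: Amari, Leclerc, Harlow, Espinoza, Drummond, Vance, Adeyemi, Petrov, Ibarra.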